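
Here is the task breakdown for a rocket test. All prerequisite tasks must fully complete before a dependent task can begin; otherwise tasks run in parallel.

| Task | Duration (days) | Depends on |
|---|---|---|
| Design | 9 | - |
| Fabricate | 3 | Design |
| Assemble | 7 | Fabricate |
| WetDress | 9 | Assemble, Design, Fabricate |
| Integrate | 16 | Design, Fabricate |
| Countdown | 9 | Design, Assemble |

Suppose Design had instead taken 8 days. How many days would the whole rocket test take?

The binding path is Design→Fabricate→Assemble→WetDress = 9+3+7+9 = 28; finish at 28 days.
Since Design is critical, the -1 change carries straight to that chain (now 27 days).
That remains the longest chain; total 27 days.

27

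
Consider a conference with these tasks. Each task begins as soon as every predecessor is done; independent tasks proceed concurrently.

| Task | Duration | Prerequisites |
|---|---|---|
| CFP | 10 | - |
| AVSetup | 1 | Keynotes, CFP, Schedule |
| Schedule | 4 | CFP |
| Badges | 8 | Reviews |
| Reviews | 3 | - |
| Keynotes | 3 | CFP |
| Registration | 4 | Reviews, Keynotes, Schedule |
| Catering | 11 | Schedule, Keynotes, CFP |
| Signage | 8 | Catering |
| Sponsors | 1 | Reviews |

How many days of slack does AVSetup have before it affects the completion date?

18

Critical path: CFP→Schedule→Catering→Signage = 10+4+11+8 = 33, so the finish is 33 days.
Longest path through AVSetup: 15 days (earliest finish 15, latest finish 33).
Slack of AVSetup = 32 − 14 = 18 days.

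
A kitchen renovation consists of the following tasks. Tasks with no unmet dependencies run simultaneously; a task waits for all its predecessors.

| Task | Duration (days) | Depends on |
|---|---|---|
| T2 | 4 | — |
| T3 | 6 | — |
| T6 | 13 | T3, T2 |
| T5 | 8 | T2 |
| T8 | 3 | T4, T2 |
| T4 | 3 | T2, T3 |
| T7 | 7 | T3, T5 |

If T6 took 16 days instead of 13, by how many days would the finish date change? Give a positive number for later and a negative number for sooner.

3

Critical path before the change: T3→T6 = 6+13 = 19 giving 19 days.
T6 is on the critical path; changing it to 16 makes that path 22 days.
No other chain overtakes it, so the finish is 22 days.
Change in finish: 22 − 19 = +3 days.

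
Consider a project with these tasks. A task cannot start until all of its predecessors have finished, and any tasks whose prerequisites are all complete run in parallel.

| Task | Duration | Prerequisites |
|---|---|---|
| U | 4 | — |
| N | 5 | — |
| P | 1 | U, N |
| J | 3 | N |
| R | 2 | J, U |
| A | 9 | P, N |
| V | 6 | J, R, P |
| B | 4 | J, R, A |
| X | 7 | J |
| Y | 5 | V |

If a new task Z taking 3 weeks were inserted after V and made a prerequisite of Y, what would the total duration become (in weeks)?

24

Originally the project takes 21 weeks.
With Z inserted, Y now waits for max(V, Z).
New critical path: N→J→R→V→Z→Y = 5+3+2+6+3+5 = 24 ⇒ 24 weeks.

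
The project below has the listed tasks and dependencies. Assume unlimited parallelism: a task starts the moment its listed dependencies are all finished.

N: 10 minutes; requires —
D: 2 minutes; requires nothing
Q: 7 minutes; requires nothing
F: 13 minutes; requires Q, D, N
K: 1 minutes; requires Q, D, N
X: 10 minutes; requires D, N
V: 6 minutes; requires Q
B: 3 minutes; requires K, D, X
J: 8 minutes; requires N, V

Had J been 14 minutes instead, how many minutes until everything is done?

As given, the longest chain is N→F = 10+13 = 23, so the finish is 23 minutes.
J is off the critical path — its longest chain is 21 minutes, giving 2 of slack.
The binding chain switches to Q→V→J = 7+6+14 = 27; finish 27 minutes.

27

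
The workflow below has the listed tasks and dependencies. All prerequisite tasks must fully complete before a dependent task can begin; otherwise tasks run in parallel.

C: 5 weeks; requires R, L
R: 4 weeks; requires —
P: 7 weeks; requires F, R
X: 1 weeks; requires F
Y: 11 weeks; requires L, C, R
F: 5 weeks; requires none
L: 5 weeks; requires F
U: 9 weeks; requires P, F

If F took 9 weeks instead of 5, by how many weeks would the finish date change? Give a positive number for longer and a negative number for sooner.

4

Baseline: F→L→C→Y = 5+5+5+11 = 26 → 26 weeks.
F lies on that path, so at 9 weeks the path becomes 30 weeks.
That remains the longest chain; total 30 weeks.
Change in finish: 30 − 26 = +4 weeks.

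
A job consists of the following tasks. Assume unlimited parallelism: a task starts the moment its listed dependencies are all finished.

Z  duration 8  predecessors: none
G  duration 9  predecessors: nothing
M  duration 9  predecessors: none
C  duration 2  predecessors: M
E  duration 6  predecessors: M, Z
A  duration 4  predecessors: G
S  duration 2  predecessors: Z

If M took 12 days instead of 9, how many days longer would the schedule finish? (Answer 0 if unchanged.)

3

As given, the longest chain is M→E = 9+6 = 15, so the finish is 15 days.
Since M is critical, the +3 change carries straight to that chain (now 18 days).
The critical path is still M→E; finish is now 18 days.
Change in finish: 18 − 15 = +3 days.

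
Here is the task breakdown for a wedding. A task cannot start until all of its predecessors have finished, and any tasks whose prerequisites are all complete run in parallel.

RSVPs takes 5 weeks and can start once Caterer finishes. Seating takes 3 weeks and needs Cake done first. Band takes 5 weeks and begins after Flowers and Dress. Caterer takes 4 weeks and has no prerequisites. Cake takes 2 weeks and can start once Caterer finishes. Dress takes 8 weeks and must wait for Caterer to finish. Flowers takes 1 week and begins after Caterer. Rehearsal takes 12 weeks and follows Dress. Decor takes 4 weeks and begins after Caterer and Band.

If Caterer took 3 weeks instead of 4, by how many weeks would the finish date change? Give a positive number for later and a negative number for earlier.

-1

The binding path is Caterer→Dress→Rehearsal = 4+8+12 = 24; finish at 24 weeks.
Since Caterer is critical, the -1 change carries straight to that chain (now 23 weeks).
No other chain overtakes it, so the finish is 23 weeks.
Change in finish: 23 − 24 = -1 weeks.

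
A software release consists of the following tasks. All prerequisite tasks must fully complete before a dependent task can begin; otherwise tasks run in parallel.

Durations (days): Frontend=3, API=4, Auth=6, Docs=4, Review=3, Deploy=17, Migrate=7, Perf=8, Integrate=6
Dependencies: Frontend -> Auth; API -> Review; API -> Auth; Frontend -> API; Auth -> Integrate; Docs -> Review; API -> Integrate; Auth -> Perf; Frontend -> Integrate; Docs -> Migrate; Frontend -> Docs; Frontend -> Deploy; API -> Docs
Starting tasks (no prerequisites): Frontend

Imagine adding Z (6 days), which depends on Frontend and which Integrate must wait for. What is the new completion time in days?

Originally the project takes 21 days.
With Z inserted, Integrate now waits for max(Auth, Frontend, API, Z).
New critical path: Frontend→API→Auth→Perf = 3+4+6+8 = 21 ⇒ 21 days.

21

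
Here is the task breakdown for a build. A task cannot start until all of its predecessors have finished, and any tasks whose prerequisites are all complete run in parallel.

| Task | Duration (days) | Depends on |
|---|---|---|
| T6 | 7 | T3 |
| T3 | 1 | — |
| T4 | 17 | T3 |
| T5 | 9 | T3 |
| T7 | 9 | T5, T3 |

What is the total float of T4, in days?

The longest chain is T3→T5→T7 = 1+9+9 = 19; overall finish 19 days.
Longest path through T4: 18 days (earliest finish 18, latest finish 19).
Float = 19 − 18 = 1.

1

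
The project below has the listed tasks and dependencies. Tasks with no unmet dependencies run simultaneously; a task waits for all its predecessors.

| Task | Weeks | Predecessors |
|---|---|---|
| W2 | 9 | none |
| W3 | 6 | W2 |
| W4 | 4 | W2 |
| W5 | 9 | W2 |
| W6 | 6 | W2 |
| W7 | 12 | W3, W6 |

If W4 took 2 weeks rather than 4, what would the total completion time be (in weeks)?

27

The binding path is W2→W3→W7 = 9+6+12 = 27; finish at 27 weeks.
W4 has 14 weeks of float (longest path through it is 13).
That remains the longest chain; total 27 weeks.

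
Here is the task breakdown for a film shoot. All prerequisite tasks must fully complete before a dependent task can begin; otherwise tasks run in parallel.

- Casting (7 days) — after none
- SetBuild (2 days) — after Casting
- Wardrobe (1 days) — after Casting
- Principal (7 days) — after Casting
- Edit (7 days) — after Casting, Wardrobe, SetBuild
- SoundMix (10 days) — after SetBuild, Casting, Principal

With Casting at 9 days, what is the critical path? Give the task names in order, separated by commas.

The binding path is Casting→Principal→SoundMix = 7+7+10 = 24; finish at 24 days.
Since Casting is critical, the +2 change carries straight to that chain (now 26 days).
No other chain overtakes it, so the finish is 26 days.

Casting, Principal, SoundMix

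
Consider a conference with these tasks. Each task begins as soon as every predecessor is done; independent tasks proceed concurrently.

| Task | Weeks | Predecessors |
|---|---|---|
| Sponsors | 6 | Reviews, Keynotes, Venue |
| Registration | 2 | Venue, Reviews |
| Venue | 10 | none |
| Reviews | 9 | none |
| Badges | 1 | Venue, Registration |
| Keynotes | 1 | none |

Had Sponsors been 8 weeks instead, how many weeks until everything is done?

Actual critical path: Venue→Sponsors = 10+6 = 16 ⇒ 16 weeks.
Since Sponsors is critical, the +2 change carries straight to that chain (now 18 weeks).
That remains the longest chain; total 18 weeks.

18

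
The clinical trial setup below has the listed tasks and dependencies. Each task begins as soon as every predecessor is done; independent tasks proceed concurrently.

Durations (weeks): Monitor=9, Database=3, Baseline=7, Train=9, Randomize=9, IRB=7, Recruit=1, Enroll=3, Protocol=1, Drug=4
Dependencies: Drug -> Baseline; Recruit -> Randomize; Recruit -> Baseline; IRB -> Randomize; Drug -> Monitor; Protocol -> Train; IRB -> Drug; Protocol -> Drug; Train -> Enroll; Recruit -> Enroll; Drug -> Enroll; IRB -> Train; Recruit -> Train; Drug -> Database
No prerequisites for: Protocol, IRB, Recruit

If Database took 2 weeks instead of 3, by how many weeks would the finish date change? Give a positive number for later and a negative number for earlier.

0

Actual critical path: IRB→Drug→Monitor = 7+4+9 = 20 ⇒ 20 weeks.
Database is off the critical path — its longest chain is 14 weeks, giving 6 of slack.
The critical path is still IRB→Drug→Monitor; finish is now 20 weeks.
Change in finish: 20 − 20 = +0 weeks.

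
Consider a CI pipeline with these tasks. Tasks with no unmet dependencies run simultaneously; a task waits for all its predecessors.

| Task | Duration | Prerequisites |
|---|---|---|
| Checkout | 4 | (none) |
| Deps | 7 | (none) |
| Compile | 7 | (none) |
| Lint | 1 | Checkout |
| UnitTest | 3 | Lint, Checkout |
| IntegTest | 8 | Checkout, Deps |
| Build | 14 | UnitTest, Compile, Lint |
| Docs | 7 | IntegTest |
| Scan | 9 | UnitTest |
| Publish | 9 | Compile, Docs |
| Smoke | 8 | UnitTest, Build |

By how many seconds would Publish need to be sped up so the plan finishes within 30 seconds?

Current finish: 31 seconds; target: 30.
Publish is on every critical path, so each second cut from Publish cuts the finish by one (this holds down to a finish of 30).
Need 31 − 30 = 1 second off Publish → Publish becomes 8 seconds, finish becomes 30.

1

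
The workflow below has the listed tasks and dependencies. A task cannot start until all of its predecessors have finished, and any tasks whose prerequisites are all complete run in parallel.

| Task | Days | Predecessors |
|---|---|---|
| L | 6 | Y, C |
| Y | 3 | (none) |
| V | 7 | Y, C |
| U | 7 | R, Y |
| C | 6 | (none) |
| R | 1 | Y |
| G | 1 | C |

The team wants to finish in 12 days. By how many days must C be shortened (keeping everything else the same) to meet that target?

Current finish: 13 days; target: 12.
C is on every critical path, so each day cut from C cuts the finish by one (this holds down to a finish of 11).
Need 13 − 12 = 1 day off C → C becomes 5 days, finish becomes 12.

1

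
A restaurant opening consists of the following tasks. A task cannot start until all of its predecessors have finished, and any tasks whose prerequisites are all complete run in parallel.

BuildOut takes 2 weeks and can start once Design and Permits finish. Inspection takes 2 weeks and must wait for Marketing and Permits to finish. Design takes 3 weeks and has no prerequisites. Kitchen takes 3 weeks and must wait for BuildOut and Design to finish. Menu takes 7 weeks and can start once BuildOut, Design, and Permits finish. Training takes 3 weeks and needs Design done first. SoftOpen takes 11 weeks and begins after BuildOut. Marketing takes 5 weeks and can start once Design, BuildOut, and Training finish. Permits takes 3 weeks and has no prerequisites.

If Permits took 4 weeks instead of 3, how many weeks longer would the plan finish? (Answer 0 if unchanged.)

Baseline: Permits→BuildOut→SoftOpen = 3+2+11 = 16 → 16 weeks.
Since Permits is critical, the +1 change carries straight to that chain (now 17 weeks).
The critical path is still Permits→BuildOut→SoftOpen; finish is now 17 weeks.
Change in finish: 17 − 16 = +1 weeks.

1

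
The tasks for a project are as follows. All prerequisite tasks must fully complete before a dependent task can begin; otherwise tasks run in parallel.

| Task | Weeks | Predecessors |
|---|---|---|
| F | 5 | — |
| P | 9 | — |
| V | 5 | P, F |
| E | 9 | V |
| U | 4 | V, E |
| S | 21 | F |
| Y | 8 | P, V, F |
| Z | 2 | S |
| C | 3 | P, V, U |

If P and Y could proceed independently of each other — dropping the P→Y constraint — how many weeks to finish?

30

With the dependency in place, P→V→E→U→C = 9+5+9+4+3 = 30 sets the finish at 30 weeks.
Dropping P→Y doesn't change Y's earliest start (14); another predecessor still binds.
New critical path: P→V→E→U→C = 9+5+9+4+3 = 30 ⇒ 30 weeks.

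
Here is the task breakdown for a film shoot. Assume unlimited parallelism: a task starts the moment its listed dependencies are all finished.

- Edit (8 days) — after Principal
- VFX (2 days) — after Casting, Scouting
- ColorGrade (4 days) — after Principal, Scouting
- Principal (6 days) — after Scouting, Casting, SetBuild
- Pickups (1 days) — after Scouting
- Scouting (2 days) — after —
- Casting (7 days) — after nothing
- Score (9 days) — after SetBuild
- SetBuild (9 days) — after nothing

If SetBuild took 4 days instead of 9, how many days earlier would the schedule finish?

Actual critical path: SetBuild→Principal→Edit = 9+6+8 = 23 ⇒ 23 days.
SetBuild is on the critical path; changing it to 4 makes that path 18 days.
New critical path: Casting→Principal→Edit = 7+6+8 = 21 ⇒ 21 days.
Change in finish: 21 − 23 = -2 days.

2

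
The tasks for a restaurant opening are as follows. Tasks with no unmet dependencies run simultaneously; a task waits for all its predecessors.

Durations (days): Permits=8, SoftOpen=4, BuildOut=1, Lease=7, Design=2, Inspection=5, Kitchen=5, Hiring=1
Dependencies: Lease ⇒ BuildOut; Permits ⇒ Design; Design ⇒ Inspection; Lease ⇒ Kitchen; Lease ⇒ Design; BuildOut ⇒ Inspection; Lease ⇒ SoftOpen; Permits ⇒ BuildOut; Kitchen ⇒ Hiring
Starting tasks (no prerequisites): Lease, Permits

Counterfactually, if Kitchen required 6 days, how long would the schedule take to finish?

Critical path before the change: Permits→Design→Inspection = 8+2+5 = 15 giving 15 days.
The longest path through Kitchen is only 13 days, so Kitchen has float 2.
No other chain overtakes it, so the finish is 15 days.

15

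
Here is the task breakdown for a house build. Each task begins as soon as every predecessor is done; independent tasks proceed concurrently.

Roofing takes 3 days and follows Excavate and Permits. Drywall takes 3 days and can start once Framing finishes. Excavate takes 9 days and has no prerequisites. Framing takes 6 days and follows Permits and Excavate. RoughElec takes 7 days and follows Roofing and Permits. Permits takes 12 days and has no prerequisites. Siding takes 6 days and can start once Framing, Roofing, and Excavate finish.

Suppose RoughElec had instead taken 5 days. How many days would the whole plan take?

Baseline: Permits→Framing→Siding = 12+6+6 = 24 → 24 days.
The longest path through RoughElec is only 22 days, so RoughElec has float 2.
No other chain overtakes it, so the finish is 24 days.

24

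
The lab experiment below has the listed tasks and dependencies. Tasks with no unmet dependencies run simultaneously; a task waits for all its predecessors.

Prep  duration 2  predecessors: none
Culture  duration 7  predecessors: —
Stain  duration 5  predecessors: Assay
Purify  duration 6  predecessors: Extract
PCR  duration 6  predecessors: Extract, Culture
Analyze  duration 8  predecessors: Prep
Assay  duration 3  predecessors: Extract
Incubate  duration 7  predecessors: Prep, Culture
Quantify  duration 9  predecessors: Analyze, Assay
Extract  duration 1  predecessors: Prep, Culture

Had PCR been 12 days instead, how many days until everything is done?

Critical path before the change: Culture→Extract→Assay→Quantify = 7+1+3+9 = 20 giving 20 days.
PCR has 6 days of float (longest path through it is 14).
Now Culture→Extract→PCR = 7+1+12 = 20 is longest, so the finish becomes 20 days.

20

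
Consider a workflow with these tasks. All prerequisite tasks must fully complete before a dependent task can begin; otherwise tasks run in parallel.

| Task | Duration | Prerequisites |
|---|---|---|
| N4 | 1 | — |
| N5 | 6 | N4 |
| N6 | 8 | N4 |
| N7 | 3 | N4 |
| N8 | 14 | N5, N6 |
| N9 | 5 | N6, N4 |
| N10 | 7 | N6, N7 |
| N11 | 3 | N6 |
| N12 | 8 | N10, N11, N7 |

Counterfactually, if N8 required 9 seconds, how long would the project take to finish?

As given, the longest chain is N4→N6→N10→N12 = 1+8+7+8 = 24, so the finish is 24 seconds.
N8 has 1 second of float (longest path through it is 23).
That remains the longest chain; total 24 seconds.

24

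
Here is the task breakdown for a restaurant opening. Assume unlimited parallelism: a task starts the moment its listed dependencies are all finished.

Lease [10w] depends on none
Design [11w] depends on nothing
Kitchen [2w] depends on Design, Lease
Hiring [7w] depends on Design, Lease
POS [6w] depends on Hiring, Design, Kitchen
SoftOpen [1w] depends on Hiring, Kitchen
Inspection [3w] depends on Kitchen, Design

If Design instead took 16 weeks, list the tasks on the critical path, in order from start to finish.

Critical path before the change: Design→Hiring→POS = 11+7+6 = 24 giving 24 weeks.
Design lies on that path, so at 16 weeks the path becomes 29 weeks.
The critical path is still Design→Hiring→POS; finish is now 29 weeks.

Design, Hiring, POS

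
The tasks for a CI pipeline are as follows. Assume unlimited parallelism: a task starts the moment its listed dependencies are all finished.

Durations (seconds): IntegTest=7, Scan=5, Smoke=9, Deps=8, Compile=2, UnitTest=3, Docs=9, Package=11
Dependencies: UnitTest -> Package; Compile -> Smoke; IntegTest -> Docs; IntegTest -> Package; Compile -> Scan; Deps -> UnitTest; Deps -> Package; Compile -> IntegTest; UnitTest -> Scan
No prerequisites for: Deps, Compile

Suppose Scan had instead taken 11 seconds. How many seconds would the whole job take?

The binding path is Deps→UnitTest→Package = 8+3+11 = 22; finish at 22 seconds.
The longest path through Scan is only 16 seconds, so Scan has float 6.
The critical path is still Deps→UnitTest→Package; finish is now 22 seconds.

22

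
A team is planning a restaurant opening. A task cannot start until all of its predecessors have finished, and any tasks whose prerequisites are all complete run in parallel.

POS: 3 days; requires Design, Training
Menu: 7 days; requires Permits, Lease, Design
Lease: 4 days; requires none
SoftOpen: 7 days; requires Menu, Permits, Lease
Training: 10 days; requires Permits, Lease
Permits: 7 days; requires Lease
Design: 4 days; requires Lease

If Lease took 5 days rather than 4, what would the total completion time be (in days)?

The binding path is Lease→Permits→Menu→SoftOpen = 4+7+7+7 = 25; finish at 25 days.
Lease lies on that path, so at 5 days the path becomes 26 days.
No other chain overtakes it, so the finish is 26 days.

26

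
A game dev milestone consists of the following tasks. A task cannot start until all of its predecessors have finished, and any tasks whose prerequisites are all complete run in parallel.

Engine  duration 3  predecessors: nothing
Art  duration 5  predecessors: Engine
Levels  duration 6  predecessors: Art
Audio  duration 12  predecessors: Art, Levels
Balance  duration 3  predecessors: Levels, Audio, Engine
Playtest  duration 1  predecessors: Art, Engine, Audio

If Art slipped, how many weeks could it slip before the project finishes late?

Critical path: Engine→Art→Levels→Audio→Balance = 3+5+6+12+3 = 29, so the finish is 29 weeks.
Art finishes as early as 8 and must finish by 8.
Float = 29 − 29 = 0.

0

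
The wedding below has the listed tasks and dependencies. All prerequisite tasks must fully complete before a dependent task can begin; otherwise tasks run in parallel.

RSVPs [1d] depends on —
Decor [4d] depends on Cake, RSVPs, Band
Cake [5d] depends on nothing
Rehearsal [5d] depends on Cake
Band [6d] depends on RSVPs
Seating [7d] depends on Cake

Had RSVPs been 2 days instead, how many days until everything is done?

12

Baseline: Cake→Seating = 5+7 = 12 → 12 days.
RSVPs is off the critical path — its longest chain is 11 days, giving 1 of slack.
Now RSVPs→Band→Decor = 2+6+4 = 12 is longest, so the finish becomes 12 days.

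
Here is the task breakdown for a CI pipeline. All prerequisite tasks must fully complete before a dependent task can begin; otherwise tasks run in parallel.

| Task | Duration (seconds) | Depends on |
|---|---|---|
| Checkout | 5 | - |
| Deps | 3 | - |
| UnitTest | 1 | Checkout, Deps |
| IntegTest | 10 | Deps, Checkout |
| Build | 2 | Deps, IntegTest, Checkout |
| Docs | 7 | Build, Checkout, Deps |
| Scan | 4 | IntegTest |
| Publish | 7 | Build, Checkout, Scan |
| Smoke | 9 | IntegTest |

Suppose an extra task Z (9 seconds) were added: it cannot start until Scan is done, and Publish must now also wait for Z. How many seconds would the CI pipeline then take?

35

Originally the CI pipeline takes 26 seconds.
With Z inserted, Publish now waits for max(Build, Checkout, Scan, Z).
New critical path: Checkout→IntegTest→Scan→Z→Publish = 5+10+4+9+7 = 35 ⇒ 35 seconds.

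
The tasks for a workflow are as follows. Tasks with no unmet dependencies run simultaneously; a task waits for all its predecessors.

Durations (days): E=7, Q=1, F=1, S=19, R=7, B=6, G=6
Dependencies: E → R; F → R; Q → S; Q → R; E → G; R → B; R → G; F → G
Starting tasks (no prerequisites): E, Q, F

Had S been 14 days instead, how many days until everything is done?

20

Critical path before the change: Q→S = 1+19 = 20 giving 20 days.
S lies on that path, so at 14 days the path becomes 15 days.
Now E→R→B = 7+7+6 = 20 is longest, so the finish becomes 20 days.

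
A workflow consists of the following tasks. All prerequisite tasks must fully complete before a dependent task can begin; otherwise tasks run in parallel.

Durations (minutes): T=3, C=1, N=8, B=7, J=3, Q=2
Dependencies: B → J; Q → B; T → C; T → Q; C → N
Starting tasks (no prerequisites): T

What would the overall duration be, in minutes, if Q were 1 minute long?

Baseline: T→Q→B→J = 3+2+7+3 = 15 → 15 minutes.
Q lies on that path, so at 1 minute the path becomes 14 minutes.
That remains the longest chain; total 14 minutes.

14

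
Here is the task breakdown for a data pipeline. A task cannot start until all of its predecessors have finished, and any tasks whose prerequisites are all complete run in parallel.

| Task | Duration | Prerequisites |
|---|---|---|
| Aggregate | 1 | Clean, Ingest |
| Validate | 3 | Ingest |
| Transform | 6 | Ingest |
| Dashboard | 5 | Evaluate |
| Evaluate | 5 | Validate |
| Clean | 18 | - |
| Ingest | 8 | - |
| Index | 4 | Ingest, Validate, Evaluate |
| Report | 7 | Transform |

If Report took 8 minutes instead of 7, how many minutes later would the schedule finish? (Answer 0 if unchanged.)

The binding path is Ingest→Transform→Report = 8+6+7 = 21; finish at 21 minutes.
Report lies on that path, so at 8 minutes the path becomes 22 minutes.
The critical path is still Ingest→Transform→Report; finish is now 22 minutes.
Change in finish: 22 − 21 = +1 minutes.

1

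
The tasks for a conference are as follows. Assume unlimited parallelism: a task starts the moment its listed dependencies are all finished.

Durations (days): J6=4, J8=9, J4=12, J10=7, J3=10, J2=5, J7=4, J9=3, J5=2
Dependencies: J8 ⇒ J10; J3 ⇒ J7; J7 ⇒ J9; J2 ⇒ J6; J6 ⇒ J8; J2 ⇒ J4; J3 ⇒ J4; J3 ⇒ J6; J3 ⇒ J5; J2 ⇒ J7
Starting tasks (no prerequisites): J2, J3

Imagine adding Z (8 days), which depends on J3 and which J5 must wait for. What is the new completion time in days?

Originally the plan takes 30 days.
With Z inserted, J5 now waits for max(J3, Z).
New critical path: J3→J6→J8→J10 = 10+4+9+7 = 30 ⇒ 30 days.

30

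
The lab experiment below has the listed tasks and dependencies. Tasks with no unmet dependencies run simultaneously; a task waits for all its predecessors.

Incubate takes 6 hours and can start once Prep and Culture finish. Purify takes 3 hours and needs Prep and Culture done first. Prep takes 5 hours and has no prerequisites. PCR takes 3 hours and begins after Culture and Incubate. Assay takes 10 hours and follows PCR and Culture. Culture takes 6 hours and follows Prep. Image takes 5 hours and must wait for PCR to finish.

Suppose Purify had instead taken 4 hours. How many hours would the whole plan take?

Critical path before the change: Prep→Culture→Incubate→PCR→Assay = 5+6+6+3+10 = 30 giving 30 hours.
The longest path through Purify is only 14 hours, so Purify has float 16.
No other chain overtakes it, so the finish is 30 hours.

30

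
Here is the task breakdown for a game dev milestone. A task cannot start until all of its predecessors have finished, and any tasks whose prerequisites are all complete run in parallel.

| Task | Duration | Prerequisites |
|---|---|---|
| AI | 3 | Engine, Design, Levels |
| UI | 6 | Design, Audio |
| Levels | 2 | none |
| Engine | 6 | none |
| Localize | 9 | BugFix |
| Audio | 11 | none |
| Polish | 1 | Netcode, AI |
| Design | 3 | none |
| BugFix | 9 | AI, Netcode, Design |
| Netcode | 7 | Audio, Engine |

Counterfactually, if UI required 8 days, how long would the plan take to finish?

36

As given, the longest chain is Audio→Netcode→BugFix→Localize = 11+7+9+9 = 36, so the finish is 36 days.
UI is off the critical path — its longest chain is 17 days, giving 19 of slack.
That remains the longest chain; total 36 days.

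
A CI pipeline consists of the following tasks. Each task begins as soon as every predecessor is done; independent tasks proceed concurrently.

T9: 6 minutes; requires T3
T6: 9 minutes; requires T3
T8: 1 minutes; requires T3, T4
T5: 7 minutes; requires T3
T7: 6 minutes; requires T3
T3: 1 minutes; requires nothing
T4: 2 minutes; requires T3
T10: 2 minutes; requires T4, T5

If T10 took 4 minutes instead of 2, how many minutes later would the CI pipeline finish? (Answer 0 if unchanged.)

2

The binding path is T3→T5→T10 = 1+7+2 = 10; finish at 10 minutes.
Since T10 is critical, the +2 change carries straight to that chain (now 12 minutes).
That remains the longest chain; total 12 minutes.
Change in finish: 12 − 10 = +2 minutes.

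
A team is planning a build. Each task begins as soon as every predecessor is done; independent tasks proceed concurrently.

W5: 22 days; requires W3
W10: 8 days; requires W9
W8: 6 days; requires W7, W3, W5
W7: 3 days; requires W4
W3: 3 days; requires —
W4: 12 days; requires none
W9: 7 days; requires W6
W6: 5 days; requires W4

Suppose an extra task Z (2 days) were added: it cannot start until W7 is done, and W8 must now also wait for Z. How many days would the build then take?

Originally the build takes 32 days.
With Z inserted, W8 now waits for max(W7, W3, W5, Z).
New critical path: W4→W6→W9→W10 = 12+5+7+8 = 32 ⇒ 32 days.

32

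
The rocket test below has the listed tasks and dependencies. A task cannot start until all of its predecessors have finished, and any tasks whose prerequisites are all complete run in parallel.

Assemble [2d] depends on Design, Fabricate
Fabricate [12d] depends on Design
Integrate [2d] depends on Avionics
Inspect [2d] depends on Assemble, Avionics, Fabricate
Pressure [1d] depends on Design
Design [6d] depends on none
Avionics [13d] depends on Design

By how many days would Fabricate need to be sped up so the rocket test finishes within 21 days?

1

Current finish: 22 days; target: 21.
Fabricate is on every critical path, so each day cut from Fabricate cuts the finish by one (this holds down to a finish of 21).
Need 22 − 21 = 1 day off Fabricate → Fabricate becomes 11 days, finish becomes 21.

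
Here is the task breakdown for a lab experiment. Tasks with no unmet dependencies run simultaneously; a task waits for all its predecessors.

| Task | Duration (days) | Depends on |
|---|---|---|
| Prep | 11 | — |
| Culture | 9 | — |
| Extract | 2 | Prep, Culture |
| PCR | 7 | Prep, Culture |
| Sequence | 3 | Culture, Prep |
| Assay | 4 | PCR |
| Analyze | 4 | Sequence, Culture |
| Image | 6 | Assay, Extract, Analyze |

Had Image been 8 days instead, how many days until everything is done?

The binding path is Prep→PCR→Assay→Image = 11+7+4+6 = 28; finish at 28 days.
Since Image is critical, the +2 change carries straight to that chain (now 30 days).
That remains the longest chain; total 30 days.

30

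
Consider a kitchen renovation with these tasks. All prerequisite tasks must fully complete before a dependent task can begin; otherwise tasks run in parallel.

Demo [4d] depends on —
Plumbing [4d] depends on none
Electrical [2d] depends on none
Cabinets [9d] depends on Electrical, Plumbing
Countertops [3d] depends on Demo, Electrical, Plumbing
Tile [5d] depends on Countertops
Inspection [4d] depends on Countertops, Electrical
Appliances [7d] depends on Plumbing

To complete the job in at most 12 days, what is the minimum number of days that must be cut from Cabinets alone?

1

Current finish: 13 days; target: 12.
Cabinets is on every critical path, so each day cut from Cabinets cuts the finish by one (this holds down to a finish of 12).
Need 13 − 12 = 1 day off Cabinets → Cabinets becomes 8 days, finish becomes 12.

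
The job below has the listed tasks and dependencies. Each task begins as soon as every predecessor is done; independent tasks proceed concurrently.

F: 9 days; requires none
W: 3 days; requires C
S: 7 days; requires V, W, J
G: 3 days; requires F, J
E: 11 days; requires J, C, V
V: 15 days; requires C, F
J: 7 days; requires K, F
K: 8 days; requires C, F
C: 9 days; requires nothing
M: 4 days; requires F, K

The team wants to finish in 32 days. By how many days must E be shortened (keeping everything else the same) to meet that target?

3

Current finish: 35 days; target: 32.
E is on every critical path, so each day cut from E cuts the finish by one (this holds down to a finish of 31).
Need 35 − 32 = 3 days off E → E becomes 8 days, finish becomes 32.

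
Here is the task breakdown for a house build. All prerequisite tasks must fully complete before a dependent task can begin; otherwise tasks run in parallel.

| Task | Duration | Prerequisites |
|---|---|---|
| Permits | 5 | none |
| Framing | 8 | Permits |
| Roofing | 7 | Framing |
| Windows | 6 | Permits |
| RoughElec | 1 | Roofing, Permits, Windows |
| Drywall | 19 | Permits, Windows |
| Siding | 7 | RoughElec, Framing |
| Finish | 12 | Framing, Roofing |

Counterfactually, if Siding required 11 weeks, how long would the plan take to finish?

Actual critical path: Permits→Framing→Roofing→Finish = 5+8+7+12 = 32 ⇒ 32 weeks.
The longest path through Siding is only 28 weeks, so Siding has float 4.
The binding chain switches to Permits→Framing→Roofing→RoughElec→Siding = 5+8+7+1+11 = 32; finish 32 weeks.

32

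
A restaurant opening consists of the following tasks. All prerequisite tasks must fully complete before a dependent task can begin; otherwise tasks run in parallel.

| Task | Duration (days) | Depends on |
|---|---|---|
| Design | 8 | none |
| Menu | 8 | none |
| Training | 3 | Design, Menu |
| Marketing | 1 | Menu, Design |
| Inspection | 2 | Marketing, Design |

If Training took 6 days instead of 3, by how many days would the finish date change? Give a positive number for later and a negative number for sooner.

3

The binding path is Design→Training = 8+3 = 11; finish at 11 days.
Training is on the critical path; changing it to 6 makes that path 14 days.
No other chain overtakes it, so the finish is 14 days.
Change in finish: 14 − 11 = +3 days.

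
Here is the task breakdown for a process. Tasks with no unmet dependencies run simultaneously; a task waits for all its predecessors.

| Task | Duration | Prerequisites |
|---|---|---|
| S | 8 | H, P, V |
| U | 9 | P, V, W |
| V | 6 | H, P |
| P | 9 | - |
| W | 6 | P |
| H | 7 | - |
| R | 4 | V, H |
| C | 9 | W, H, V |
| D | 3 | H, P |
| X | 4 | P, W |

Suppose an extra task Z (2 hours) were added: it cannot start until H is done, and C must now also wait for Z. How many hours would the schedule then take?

Originally the schedule takes 24 hours.
With Z inserted, C now waits for max(W, H, V, Z).
New critical path: P→V→U = 9+6+9 = 24 ⇒ 24 hours.

24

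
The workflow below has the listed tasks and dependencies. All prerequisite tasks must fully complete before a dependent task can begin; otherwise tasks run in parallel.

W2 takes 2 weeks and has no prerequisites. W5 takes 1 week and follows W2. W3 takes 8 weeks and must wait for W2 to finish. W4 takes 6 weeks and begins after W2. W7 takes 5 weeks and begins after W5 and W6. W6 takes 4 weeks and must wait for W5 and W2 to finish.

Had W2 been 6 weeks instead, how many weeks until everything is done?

16

Baseline: W2→W5→W6→W7 = 2+1+4+5 = 12 → 12 weeks.
W2 is on the critical path; changing it to 6 makes that path 16 weeks.
The critical path is still W2→W5→W6→W7; finish is now 16 weeks.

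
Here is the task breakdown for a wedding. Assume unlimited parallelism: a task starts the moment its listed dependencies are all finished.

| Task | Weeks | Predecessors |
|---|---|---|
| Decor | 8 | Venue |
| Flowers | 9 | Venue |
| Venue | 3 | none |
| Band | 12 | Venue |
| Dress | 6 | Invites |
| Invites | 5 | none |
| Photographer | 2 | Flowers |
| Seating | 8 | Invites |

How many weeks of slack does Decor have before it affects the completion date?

4

Critical path: Venue→Band = 3+12 = 15, so the finish is 15 weeks.
Longest path through Decor: 11 weeks (earliest finish 11, latest finish 15).
Float = 15 − 11 = 4.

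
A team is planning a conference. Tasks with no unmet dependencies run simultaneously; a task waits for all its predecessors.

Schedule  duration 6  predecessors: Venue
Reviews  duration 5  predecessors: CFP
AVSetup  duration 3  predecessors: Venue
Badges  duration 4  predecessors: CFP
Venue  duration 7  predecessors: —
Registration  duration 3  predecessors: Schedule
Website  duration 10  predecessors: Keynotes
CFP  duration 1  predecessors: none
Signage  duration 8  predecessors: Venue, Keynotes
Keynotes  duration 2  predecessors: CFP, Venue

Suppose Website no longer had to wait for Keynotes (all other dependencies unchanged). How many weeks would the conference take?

Before: longest chain Venue→Keynotes→Website = 7+2+10 = 19, finish 19.
Without Keynotes→Website, Website's earliest start moves from 9 to 0.
The longest chain is now Venue→Keynotes→Signage = 7+2+8 = 17, so the conference takes 17 weeks.

17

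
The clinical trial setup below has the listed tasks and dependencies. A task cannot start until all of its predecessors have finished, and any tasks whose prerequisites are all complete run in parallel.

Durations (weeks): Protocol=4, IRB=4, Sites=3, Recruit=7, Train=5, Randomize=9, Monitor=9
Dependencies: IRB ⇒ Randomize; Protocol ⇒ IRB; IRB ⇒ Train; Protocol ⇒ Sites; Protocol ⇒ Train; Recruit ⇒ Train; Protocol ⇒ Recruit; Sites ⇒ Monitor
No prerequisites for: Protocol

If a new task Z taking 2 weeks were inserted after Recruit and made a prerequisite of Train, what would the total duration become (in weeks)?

18

Originally the job takes 17 weeks.
With Z inserted, Train now waits for max(Recruit, Protocol, IRB, Z).
New critical path: Protocol→Recruit→Z→Train = 4+7+2+5 = 18 ⇒ 18 weeks.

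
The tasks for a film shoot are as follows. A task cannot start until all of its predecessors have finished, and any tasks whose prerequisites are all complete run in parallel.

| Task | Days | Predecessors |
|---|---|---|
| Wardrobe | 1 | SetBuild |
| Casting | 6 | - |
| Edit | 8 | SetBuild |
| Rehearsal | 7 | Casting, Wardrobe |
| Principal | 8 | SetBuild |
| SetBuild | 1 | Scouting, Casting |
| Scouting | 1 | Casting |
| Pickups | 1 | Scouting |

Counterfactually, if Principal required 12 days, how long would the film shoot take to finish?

20

Actual critical path: Casting→Scouting→SetBuild→Principal = 6+1+1+8 = 16 ⇒ 16 days.
Principal lies on that path, so at 12 days the path becomes 20 days.
The critical path is still Casting→Scouting→SetBuild→Principal; finish is now 20 days.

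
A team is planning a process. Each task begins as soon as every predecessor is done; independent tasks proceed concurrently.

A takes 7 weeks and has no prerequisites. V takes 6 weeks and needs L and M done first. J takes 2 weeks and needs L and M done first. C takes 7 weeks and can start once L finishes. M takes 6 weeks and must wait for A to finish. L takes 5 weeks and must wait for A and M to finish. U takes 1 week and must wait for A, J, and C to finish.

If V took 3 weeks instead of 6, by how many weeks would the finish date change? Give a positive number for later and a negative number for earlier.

Actual critical path: A→M→L→C→U = 7+6+5+7+1 = 26 ⇒ 26 weeks.
V is off the critical path — its longest chain is 24 weeks, giving 2 of slack.
That remains the longest chain; total 26 weeks.
Change in finish: 26 − 26 = +0 weeks.

0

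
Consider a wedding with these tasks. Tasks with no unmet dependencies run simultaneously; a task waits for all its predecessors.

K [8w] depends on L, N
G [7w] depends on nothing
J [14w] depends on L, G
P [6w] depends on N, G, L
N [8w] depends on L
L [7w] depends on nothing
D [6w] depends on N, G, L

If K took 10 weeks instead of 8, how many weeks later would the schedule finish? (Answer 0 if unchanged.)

2

As given, the longest chain is L→N→K = 7+8+8 = 23, so the finish is 23 weeks.
K is on the critical path; changing it to 10 makes that path 25 weeks.
That remains the longest chain; total 25 weeks.
Change in finish: 25 − 23 = +2 weeks.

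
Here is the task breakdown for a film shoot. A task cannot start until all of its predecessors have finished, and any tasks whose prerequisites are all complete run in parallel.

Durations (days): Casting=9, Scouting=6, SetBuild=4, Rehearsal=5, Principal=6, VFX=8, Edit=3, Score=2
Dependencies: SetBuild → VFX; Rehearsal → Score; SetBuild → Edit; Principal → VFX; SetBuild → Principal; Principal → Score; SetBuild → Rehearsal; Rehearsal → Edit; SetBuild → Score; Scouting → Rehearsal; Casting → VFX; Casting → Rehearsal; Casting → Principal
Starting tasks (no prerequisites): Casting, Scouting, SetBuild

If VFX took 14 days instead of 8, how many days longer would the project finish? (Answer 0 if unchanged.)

6

Baseline: Casting→Principal→VFX = 9+6+8 = 23 → 23 days.
Since VFX is critical, the +6 change carries straight to that chain (now 29 days).
The critical path is still Casting→Principal→VFX; finish is now 29 days.
Change in finish: 29 − 23 = +6 days.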